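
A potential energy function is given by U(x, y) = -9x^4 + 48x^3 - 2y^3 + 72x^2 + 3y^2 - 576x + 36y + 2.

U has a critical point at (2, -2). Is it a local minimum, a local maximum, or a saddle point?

The mixed partial ∂²U/∂x∂y is 0, so the Hessian at any point is diag(U_xx, U_yy) = diag(36(-3x^2 + 8x + 4), 6(-2y + 1)).
At (2, -2): H = diag(288, 30).
Both eigenvalues are positive, so H is positive definite: a local minimum.

local minimum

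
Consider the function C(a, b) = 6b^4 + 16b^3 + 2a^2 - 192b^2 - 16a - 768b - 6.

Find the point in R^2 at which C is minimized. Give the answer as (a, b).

C(a,b) separates as P(a) + Q(b) − 6, so its minimum is min P + min Q − 6.
P'(a) = 4a - 16 vanishes at a ∈ {4}; Q'(b) = 24(b - 4)(b + 2)(b + 4) vanishes at b ∈ {-4, -2, 4}.
Local minima of P (where P''>0): P(4)=-32. Local minima of Q: Q(-4)=512, Q(4)=-3584.
So the global minimum of C is P(4) + Q(4) − 6 = -32 − 3584 − 6 = -3622, attained at (4, 4).

(4, 4)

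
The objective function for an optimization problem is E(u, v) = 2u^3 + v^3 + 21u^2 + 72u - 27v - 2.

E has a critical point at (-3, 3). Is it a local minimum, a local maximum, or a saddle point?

local minimum

The mixed partial ∂²E/∂u∂v is 0, so the Hessian at any point is diag(E_uu, E_vv) = diag(6(2u + 7), 6v).
At (-3, 3): H = diag(6, 18).
Both eigenvalues are positive, so H is positive definite: a local minimum.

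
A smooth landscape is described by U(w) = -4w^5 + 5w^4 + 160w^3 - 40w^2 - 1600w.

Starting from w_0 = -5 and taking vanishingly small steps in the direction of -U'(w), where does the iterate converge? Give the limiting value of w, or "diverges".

-4

U'(w) = -20(w - 5)(w - 2)(w + 2)(w + 4), so U'(-5) = -4200.
Gradient descent moves in the -U' direction, i.e. w is increasing.
The nearest critical point in that direction is w = -4, where U'' = 2160 > 0 (a local minimum). The iterate converges there.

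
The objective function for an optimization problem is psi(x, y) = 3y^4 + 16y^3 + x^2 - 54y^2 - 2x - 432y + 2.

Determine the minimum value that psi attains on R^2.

psi(x,y) separates as P(x) + Q(y) + 2, so its minimum is min P + min Q + 2.
P'(x) = 2x - 2 vanishes at x ∈ {1}; Q'(y) = 12(y - 3)(y + 3)(y + 4) vanishes at y ∈ {-4, -3, 3}.
Local minima of P (where P''>0): P(1)=-1. Local minima of Q: Q(-4)=608, Q(3)=-1107.
So the global minimum of psi is P(1) + Q(3) + 2 = -1 − 1107 + 2 = -1106, attained at (1, 3).

-1106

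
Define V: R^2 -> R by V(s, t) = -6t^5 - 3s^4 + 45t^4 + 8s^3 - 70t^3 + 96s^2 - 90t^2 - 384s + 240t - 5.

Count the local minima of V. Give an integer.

2

V separates as a function of s plus a function of t, so ∇V=0 decouples.
∂V/∂s = -12(s - 4)(s - 2)(s + 4) = 0 at s ∈ {-4, 2, 4}; ∂V/∂t = -30(t - 4)(t - 2)(t - 1)(t + 1) = 0 at t ∈ {-1, 1, 2, 4}.
The Hessian is diagonal: diag(V_ss, V_tt). Second derivatives: V_ss(-4)=-576, V_ss(2)=144, V_ss(4)=-192; V_tt(-1)=900, V_tt(1)=-180, V_tt(2)=180, V_tt(4)=-900.
Local minima occur where both diagonal entries positive: (2, -1), (2, 2). Count: 2.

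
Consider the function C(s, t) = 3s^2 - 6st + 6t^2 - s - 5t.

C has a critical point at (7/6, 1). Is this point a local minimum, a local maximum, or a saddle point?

The Hessian of C is constant: H = [[6, -6], [-6, 12]].
det(H) = 6·12 − (-6)² = 36.
det(H) > 0 and tr(H) = 18 > 0, so H is positive definite and the point is a local minimum.

local minimum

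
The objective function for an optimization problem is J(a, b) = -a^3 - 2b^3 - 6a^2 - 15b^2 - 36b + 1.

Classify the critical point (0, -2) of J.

The mixed partial ∂²J/∂a∂b is 0, so the Hessian at any point is diag(J_aa, J_bb) = diag(-6(a + 2), -6(2b + 5)).
At (0, -2): H = diag(-12, -6).
Both eigenvalues are negative, so H is negative definite: a local maximum.

local maximum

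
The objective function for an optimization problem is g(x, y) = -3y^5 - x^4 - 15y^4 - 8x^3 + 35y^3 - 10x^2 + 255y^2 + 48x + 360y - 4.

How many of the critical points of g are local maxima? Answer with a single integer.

g separates as a function of x plus a function of y, so ∇g=0 decouples.
∂g/∂x = -4(x - 1)(x + 3)(x + 4) = 0 at x ∈ {-4, -3, 1}; ∂g/∂y = -15(y - 3)(y + 1)(y + 2)(y + 4) = 0 at y ∈ {-4, -2, -1, 3}.
The Hessian is diagonal: diag(g_xx, g_yy). Second derivatives: g_xx(-4)=-20, g_xx(-3)=16, g_xx(1)=-80; g_yy(-4)=630, g_yy(-2)=-150, g_yy(-1)=180, g_yy(3)=-2100.
Local maxima occur where both diagonal entries negative: (-4, -2), (-4, 3), (1, -2), (1, 3). Count: 4.

4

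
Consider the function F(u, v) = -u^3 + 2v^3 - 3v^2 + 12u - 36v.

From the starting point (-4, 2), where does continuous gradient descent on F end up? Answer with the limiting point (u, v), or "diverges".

(-2, 3)

F is separable, so gradient descent decouples: u follows -∂F/∂u, v follows -∂F/∂v.
∂F/∂u = -3(u - 2)(u + 2); at u=-4 this is -36, so u increases.
∂F/∂v = 6(v - 3)(v + 2); at v=2 this is -24, so v increases.
u converges to its nearest critical value -2 (a local min of the u-part); v converges to 3. The iterate converges to (-2, 3).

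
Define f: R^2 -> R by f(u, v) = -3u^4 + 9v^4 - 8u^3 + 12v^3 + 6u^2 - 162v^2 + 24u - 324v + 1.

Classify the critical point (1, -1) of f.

local maximum

The mixed partial ∂²f/∂u∂v is 0, so the Hessian at any point is diag(f_uu, f_vv) = diag(12(-3u^2 - 4u + 1), 36(3v^2 + 2v - 9)).
At (1, -1): H = diag(-72, -288).
Both eigenvalues are negative, so H is negative definite: a local maximum.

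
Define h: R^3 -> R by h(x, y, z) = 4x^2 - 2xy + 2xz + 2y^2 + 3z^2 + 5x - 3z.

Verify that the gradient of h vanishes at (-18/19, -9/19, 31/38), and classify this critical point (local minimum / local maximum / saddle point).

∇h = (8x - 2y + 2z + 5, -2x + 4y, 2x + 6z - 3); substituting (-18/19, -9/19, 31/38) gives ∇h = (0, 0, 0), so (-18/19, -9/19, 31/38) is indeed a critical point.
The Hessian is constant: H = [[8, -2, 2], [-2, 4, 0], [2, 0, 6]].
Leading principal minors: Δ₁ = 8, Δ₂ = 28, Δ₃ = 152.
All leading minors are positive, so H is positive definite: a local minimum.

local minimum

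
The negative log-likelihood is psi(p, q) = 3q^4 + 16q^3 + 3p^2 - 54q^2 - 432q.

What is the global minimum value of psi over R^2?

psi(p,q) separates as A(p) + B(q), so its minimum is min A + min B.
A'(p) = 6p vanishes at p ∈ {0}; B'(q) = 12(q - 3)(q + 3)(q + 4) vanishes at q ∈ {-4, -3, 3}.
Local minima of A (where A''>0): A(0)=0. Local minima of B: B(-4)=608, B(3)=-1107.
So the global minimum of psi is A(0) + B(3) = 0 − 1107 = -1107, attained at (0, 3).

-1107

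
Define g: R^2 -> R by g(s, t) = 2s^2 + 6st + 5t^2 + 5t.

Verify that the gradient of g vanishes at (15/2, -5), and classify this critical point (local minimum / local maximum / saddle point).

local minimum

∇g = (4s + 6t, 6s + 10t + 5); substituting (15/2, -5) gives ∇g = (0, 0), so (15/2, -5) is indeed a critical point.
The Hessian of g is constant: H = [[4, 6], [6, 10]].
det(H) = 4·10 − 6² = 4.
det(H) > 0 and tr(H) = 14 > 0, so H is positive definite and the point is a local minimum.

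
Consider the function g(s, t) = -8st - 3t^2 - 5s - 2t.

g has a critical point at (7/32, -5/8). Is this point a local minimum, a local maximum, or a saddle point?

The Hessian of g is constant: H = [[0, -8], [-8, -6]].
det(H) = 0·(-6) − (-8)² = -64.
Since det(H) < 0, H is indefinite and the critical point is a saddle point.

saddle point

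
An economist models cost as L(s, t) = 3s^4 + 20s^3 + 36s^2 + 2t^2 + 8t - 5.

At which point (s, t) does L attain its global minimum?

L(s,t) separates as P(s) + Q(t) − 5, so its minimum is min P + min Q − 5.
P'(s) = 12s(s + 2)(s + 3) vanishes at s ∈ {-3, -2, 0}; Q'(t) = 4(t + 2) vanishes at t ∈ {-2}.
Local minima of P (where P''>0): P(-3)=27, P(0)=0. Local minima of Q: Q(-2)=-8.
So the global minimum of L is P(0) + Q(-2) − 5 = 0 − 8 − 5 = -13, attained at (0, -2).

(0, -2)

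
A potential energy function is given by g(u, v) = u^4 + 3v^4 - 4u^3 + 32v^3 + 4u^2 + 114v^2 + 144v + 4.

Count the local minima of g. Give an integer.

4

g separates as a function of u plus a function of v, so ∇g=0 decouples.
∂g/∂u = 4u(u - 2)(u - 1) = 0 at u ∈ {0, 1, 2}; ∂g/∂v = 12(v + 1)(v + 3)(v + 4) = 0 at v ∈ {-4, -3, -1}.
The Hessian is diagonal: diag(g_uu, g_vv). Second derivatives: g_uu(0)=8, g_uu(1)=-4, g_uu(2)=8; g_vv(-4)=36, g_vv(-3)=-24, g_vv(-1)=72.
Local minima occur where both diagonal entries positive: (0, -4), (0, -1), (2, -4), (2, -1). Count: 4.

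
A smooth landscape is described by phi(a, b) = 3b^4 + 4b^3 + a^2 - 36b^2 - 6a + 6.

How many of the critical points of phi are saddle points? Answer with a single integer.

phi separates as a function of a plus a function of b, so ∇phi=0 decouples.
∂phi/∂a = 2(a - 3) = 0 at a ∈ {3}; ∂phi/∂b = 12b(b - 2)(b + 3) = 0 at b ∈ {-3, 0, 2}.
The Hessian is diagonal: diag(phi_aa, phi_bb). Second derivatives: phi_aa(3)=2; phi_bb(-3)=180, phi_bb(0)=-72, phi_bb(2)=120.
Saddle points occur where the two diagonal entries have opposite signs: (3, 0). Count: 1.

1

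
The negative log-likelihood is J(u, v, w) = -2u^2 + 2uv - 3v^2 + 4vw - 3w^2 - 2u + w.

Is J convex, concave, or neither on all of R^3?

J is quadratic, so its Hessian is the constant matrix H = [[-4, 2, 0], [2, -6, 4], [0, 4, -6]].
Leading principal minors: -4, 20, -56.
Signs alternate −, +, − ⇒ H ≺ 0 ⇒ concave.

concave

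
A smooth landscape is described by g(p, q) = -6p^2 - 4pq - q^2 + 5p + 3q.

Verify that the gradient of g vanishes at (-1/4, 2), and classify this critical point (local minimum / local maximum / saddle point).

local maximum

∇g = (-12p - 4q + 5, -4p - 2q + 3); substituting (-1/4, 2) gives ∇g = (0, 0), so (-1/4, 2) is indeed a critical point.
The Hessian of g is constant: H = [[-12, -4], [-4, -2]].
det(H) = (-12)·(-2) − (-4)² = 8.
det(H) > 0 and tr(H) = -14 < 0, so H is negative definite and the point is a local maximum.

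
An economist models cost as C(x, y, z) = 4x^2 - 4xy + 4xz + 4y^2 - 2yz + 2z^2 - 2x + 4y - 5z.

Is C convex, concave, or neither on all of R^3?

C is quadratic, so its Hessian is the constant matrix H = [[8, -4, 4], [-4, 8, -2], [4, -2, 4]].
Leading principal minors: 8, 48, 96.
All positive ⇒ H ≻ 0 ⇒ convex.

convex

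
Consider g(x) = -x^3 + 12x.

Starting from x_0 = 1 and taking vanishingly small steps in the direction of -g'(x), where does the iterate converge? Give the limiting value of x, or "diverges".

g'(x) = -3(x - 2)(x + 2), so g'(1) = 9.
Gradient descent moves in the -g' direction, i.e. x is decreasing.
The nearest critical point in that direction is x = -2, where g'' = 12 > 0 (a local minimum). The iterate converges there.

-2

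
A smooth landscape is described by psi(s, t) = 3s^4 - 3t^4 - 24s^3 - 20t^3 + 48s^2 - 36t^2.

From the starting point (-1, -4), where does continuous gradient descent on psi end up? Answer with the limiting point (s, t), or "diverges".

psi is separable, so gradient descent decouples: s follows -∂psi/∂s, t follows -∂psi/∂t.
∂psi/∂s = 12s(s - 4)(s - 2); at s=-1 this is -180, so s increases.
∂psi/∂t = -12t(t + 2)(t + 3); at t=-4 this is 96, so t decreases.
The t-coordinate has no critical point in that direction and runs off to infinity.

diverges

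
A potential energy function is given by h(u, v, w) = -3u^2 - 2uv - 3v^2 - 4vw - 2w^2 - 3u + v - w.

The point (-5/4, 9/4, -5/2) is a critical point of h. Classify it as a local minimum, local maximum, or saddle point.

The Hessian is constant: H = [[-6, -2, 0], [-2, -6, -4], [0, -4, -4]].
Leading principal minors: Δ₁ = -6, Δ₂ = 32, Δ₃ = -32.
The minors alternate sign starting negative (−, +, −), so H is negative definite: a local maximum.

local maximum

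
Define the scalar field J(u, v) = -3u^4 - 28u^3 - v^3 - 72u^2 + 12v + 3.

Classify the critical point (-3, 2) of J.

saddle point

The mixed partial ∂²J/∂u∂v is 0, so the Hessian at any point is diag(J_uu, J_vv) = diag(-12(3u^2 + 14u + 12), -6v).
At (-3, 2): H = diag(36, -12).
The eigenvalues have opposite signs, so H is indefinite: a saddle point.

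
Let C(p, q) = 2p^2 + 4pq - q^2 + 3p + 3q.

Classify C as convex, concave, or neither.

C is quadratic, so its Hessian is the constant matrix H = [[4, 4], [4, -2]].
det(H) = -24, tr(H) = 2.
det(H) < 0, so H is indefinite: neither convex nor concave.

neither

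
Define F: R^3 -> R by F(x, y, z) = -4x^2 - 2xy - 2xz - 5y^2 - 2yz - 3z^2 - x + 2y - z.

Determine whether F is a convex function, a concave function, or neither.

F is quadratic, so its Hessian is the constant matrix H = [[-8, -2, -2], [-2, -10, -2], [-2, -2, -6]].
Leading principal minors: -8, 76, -400.
Signs alternate −, +, − ⇒ H ≺ 0 ⇒ concave.

concave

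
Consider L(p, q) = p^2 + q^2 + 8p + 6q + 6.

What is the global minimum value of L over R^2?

-19

L(p,q) separates as A(p) + B(q) + 6, so its minimum is min A + min B + 6.
A'(p) = 2p + 8 vanishes at p ∈ {-4}; B'(q) = 2q + 6 vanishes at q ∈ {-3}.
Local minima of A (where A''>0): A(-4)=-16. Local minima of B: B(-3)=-9.
So the global minimum of L is A(-4) + B(-3) + 6 = -16 − 9 + 6 = -19, attained at (-4, -3).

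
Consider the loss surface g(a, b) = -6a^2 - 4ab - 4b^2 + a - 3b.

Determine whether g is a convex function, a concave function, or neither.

g is quadratic, so its Hessian is the constant matrix H = [[-12, -4], [-4, -8]].
det(H) = 80, tr(H) = -20.
det(H) > 0 and tr(H) < 0, so H is negative definite everywhere: concave.

concave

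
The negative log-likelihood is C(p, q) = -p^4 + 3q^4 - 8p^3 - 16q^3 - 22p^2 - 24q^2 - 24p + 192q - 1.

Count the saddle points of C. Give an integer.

5

C separates as a function of p plus a function of q, so ∇C=0 decouples.
∂C/∂p = -4(p + 1)(p + 2)(p + 3) = 0 at p ∈ {-3, -2, -1}; ∂C/∂q = 12(q - 4)(q - 2)(q + 2) = 0 at q ∈ {-2, 2, 4}.
The Hessian is diagonal: diag(C_pp, C_qq). Second derivatives: C_pp(-3)=-8, C_pp(-2)=4, C_pp(-1)=-8; C_qq(-2)=288, C_qq(2)=-96, C_qq(4)=144.
Saddle points occur where the two diagonal entries have opposite signs: (-3, -2), (-3, 4), (-2, 2), (-1, -2), (-1, 4). Count: 5.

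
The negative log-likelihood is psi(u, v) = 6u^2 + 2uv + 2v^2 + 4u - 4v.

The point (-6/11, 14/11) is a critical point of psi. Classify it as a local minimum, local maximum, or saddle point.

local minimum

The Hessian of psi is constant: H = [[12, 2], [2, 4]].
det(H) = 12·4 − 2² = 44.
det(H) > 0 and tr(H) = 16 > 0, so H is positive definite and the point is a local minimum.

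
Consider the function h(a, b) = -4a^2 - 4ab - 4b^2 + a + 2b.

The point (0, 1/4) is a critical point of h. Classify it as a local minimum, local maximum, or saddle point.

local maximum

The Hessian of h is constant: H = [[-8, -4], [-4, -8]].
det(H) = (-8)·(-8) − (-4)² = 48.
det(H) > 0 and tr(H) = -16 < 0, so H is negative definite and the point is a local maximum.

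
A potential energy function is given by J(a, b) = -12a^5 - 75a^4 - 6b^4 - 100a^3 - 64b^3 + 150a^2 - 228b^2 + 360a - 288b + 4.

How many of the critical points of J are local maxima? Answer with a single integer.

J separates as a function of a plus a function of b, so ∇J=0 decouples.
∂J/∂a = -60(a - 1)(a + 1)(a + 2)(a + 3) = 0 at a ∈ {-3, -2, -1, 1}; ∂J/∂b = -24(b + 1)(b + 3)(b + 4) = 0 at b ∈ {-4, -3, -1}.
The Hessian is diagonal: diag(J_aa, J_bb). Second derivatives: J_aa(-3)=480, J_aa(-2)=-180, J_aa(-1)=240, J_aa(1)=-1440; J_bb(-4)=-72, J_bb(-3)=48, J_bb(-1)=-144.
Local maxima occur where both diagonal entries negative: (-2, -4), (-2, -1), (1, -4), (1, -1). Count: 4.

4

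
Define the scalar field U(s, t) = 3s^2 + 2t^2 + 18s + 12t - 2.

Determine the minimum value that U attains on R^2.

-47

U(s,t) separates as P(s) + Q(t) − 2, so its minimum is min P + min Q − 2.
P'(s) = 6s + 18 vanishes at s ∈ {-3}; Q'(t) = 4(t + 3) vanishes at t ∈ {-3}.
Local minima of P (where P''>0): P(-3)=-27. Local minima of Q: Q(-3)=-18.
So the global minimum of U is P(-3) + Q(-3) − 2 = -27 − 18 − 2 = -47, attained at (-3, -3).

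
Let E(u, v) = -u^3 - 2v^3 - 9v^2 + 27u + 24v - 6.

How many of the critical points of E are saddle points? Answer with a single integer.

E separates as a function of u plus a function of v, so ∇E=0 decouples.
∂E/∂u = -3(u - 3)(u + 3) = 0 at u ∈ {-3, 3}; ∂E/∂v = -6(v - 1)(v + 4) = 0 at v ∈ {-4, 1}.
The Hessian is diagonal: diag(E_uu, E_vv). Second derivatives: E_uu(-3)=18, E_uu(3)=-18; E_vv(-4)=30, E_vv(1)=-30.
Saddle points occur where the two diagonal entries have opposite signs: (-3, 1), (3, -4). Count: 2.

2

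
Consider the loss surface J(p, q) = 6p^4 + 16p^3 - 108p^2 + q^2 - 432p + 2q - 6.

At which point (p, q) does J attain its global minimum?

(3, -1)

J(p,q) separates as A(p) + B(q) − 6, so its minimum is min A + min B − 6.
A'(p) = 24(p - 3)(p + 2)(p + 3) vanishes at p ∈ {-3, -2, 3}; B'(q) = 2q + 2 vanishes at q ∈ {-1}.
Local minima of A (where A''>0): A(-3)=378, A(3)=-1350. Local minima of B: B(-1)=-1.
So the global minimum of J is A(3) + B(-1) − 6 = -1350 − 1 − 6 = -1357, attained at (3, -1).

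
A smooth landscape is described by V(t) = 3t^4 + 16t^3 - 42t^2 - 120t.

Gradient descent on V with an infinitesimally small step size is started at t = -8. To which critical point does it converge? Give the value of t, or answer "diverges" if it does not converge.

V'(t) = 12(t - 2)(t + 1)(t + 5), so V'(-8) = -2520.
Gradient descent moves in the -V' direction, i.e. t is increasing.
The nearest critical point in that direction is t = -5, where V'' = 336 > 0 (a local minimum). The iterate converges there.

-5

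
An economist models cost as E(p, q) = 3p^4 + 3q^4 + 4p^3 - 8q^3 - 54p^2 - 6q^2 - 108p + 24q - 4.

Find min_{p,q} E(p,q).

-482

E(p,q) separates as A(p) + B(q) − 4, so its minimum is min A + min B − 4.
A'(p) = 12(p - 3)(p + 1)(p + 3) vanishes at p ∈ {-3, -1, 3}; B'(q) = 12(q - 2)(q - 1)(q + 1) vanishes at q ∈ {-1, 1, 2}.
Local minima of A (where A''>0): A(-3)=-27, A(3)=-459. Local minima of B: B(-1)=-19, B(2)=8.
So the global minimum of E is A(3) + B(-1) − 4 = -459 − 19 − 4 = -482, attained at (3, -1).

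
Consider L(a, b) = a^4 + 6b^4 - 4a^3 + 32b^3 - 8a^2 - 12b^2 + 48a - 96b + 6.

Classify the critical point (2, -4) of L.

saddle point

The mixed partial ∂²L/∂a∂b is 0, so the Hessian at any point is diag(L_aa, L_bb) = diag(4(3a^2 - 6a - 4), 24(3b^2 + 8b - 1)).
At (2, -4): H = diag(-16, 360).
The eigenvalues have opposite signs, so H is indefinite: a saddle point.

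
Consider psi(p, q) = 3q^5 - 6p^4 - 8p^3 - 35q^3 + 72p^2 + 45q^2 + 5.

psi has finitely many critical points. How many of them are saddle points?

6

psi separates as a function of p plus a function of q, so ∇psi=0 decouples.
∂psi/∂p = -24p(p - 2)(p + 3) = 0 at p ∈ {-3, 0, 2}; ∂psi/∂q = 15q(q - 2)(q - 1)(q + 3) = 0 at q ∈ {-3, 0, 1, 2}.
The Hessian is diagonal: diag(psi_pp, psi_qq). Second derivatives: psi_pp(-3)=-360, psi_pp(0)=144, psi_pp(2)=-240; psi_qq(-3)=-900, psi_qq(0)=90, psi_qq(1)=-60, psi_qq(2)=150.
Saddle points occur where the two diagonal entries have opposite signs: (-3, 0), (-3, 2), (0, -3), (0, 1), (2, 0), (2, 2). Count: 6.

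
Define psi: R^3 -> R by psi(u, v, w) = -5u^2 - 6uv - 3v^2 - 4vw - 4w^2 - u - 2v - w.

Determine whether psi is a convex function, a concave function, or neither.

concave

psi is quadratic, so its Hessian is the constant matrix H = [[-10, -6, 0], [-6, -6, -4], [0, -4, -8]].
Leading principal minors: -10, 24, -32.
Signs alternate −, +, − ⇒ H ≺ 0 ⇒ concave.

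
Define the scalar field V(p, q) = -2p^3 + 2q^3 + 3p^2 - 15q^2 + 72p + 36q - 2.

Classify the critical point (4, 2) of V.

The mixed partial ∂²V/∂p∂q is 0, so the Hessian at any point is diag(V_pp, V_qq) = diag(6(-2p + 1), 6(2q - 5)).
At (4, 2): H = diag(-42, -6).
Both eigenvalues are negative, so H is negative definite: a local maximum.

local maximum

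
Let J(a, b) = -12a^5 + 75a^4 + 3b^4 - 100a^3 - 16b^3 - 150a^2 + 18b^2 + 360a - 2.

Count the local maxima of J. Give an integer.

2

J separates as a function of a plus a function of b, so ∇J=0 decouples.
∂J/∂a = -60(a - 3)(a - 2)(a - 1)(a + 1) = 0 at a ∈ {-1, 1, 2, 3}; ∂J/∂b = 12b(b - 3)(b - 1) = 0 at b ∈ {0, 1, 3}.
The Hessian is diagonal: diag(J_aa, J_bb). Second derivatives: J_aa(-1)=1440, J_aa(1)=-240, J_aa(2)=180, J_aa(3)=-480; J_bb(0)=36, J_bb(1)=-24, J_bb(3)=72.
Local maxima occur where both diagonal entries negative: (1, 1), (3, 1). Count: 2.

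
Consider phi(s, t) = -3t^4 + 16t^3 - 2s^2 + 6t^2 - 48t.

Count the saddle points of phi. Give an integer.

phi separates as a function of s plus a function of t, so ∇phi=0 decouples.
∂phi/∂s = -4s = 0 at s ∈ {0}; ∂phi/∂t = -12(t - 4)(t - 1)(t + 1) = 0 at t ∈ {-1, 1, 4}.
The Hessian is diagonal: diag(phi_ss, phi_tt). Second derivatives: phi_ss(0)=-4; phi_tt(-1)=-120, phi_tt(1)=72, phi_tt(4)=-180.
Saddle points occur where the two diagonal entries have opposite signs: (0, 1). Count: 1.

1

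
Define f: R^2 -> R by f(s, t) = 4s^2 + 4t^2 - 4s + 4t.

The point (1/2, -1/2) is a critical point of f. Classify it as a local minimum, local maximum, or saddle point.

local minimum

The Hessian of f is constant: H = [[8, 0], [0, 8]].
det(H) = 8·8 − 0² = 64.
det(H) > 0 and tr(H) = 16 > 0, so H is positive definite and the point is a local minimum.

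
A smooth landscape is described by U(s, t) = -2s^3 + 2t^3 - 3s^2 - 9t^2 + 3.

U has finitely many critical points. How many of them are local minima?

1

U separates as a function of s plus a function of t, so ∇U=0 decouples.
∂U/∂s = -6s(s + 1) = 0 at s ∈ {-1, 0}; ∂U/∂t = 6t(t - 3) = 0 at t ∈ {0, 3}.
The Hessian is diagonal: diag(U_ss, U_tt). Second derivatives: U_ss(-1)=6, U_ss(0)=-6; U_tt(0)=-18, U_tt(3)=18.
Local minima occur where both diagonal entries positive: (-1, 3). Count: 1.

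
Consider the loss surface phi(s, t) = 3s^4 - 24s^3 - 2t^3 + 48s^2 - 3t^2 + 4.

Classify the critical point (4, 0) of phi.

The mixed partial ∂²phi/∂s∂t is 0, so the Hessian at any point is diag(phi_ss, phi_tt) = diag(12(3s^2 - 12s + 8), -6(2t + 1)).
At (4, 0): H = diag(96, -6).
The eigenvalues have opposite signs, so H is indefinite: a saddle point.

saddle point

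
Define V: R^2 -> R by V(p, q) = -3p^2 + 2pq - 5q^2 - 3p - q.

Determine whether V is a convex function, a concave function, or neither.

concave

V is quadratic, so its Hessian is the constant matrix H = [[-6, 2], [2, -10]].
det(H) = 56, tr(H) = -16.
det(H) > 0 and tr(H) < 0, so H is negative definite everywhere: concave.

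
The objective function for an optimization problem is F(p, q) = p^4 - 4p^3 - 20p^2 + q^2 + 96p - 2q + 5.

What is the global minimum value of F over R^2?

-275

F(p,q) separates as A(p) + B(q) + 5, so its minimum is min A + min B + 5.
A'(p) = 4(p - 4)(p - 2)(p + 3) vanishes at p ∈ {-3, 2, 4}; B'(q) = 2q - 2 vanishes at q ∈ {1}.
Local minima of A (where A''>0): A(-3)=-279, A(4)=64. Local minima of B: B(1)=-1.
So the global minimum of F is A(-3) + B(1) + 5 = -279 − 1 + 5 = -275, attained at (-3, 1).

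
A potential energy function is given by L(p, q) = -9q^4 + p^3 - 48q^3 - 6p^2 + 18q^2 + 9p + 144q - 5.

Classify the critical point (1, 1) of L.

The mixed partial ∂²L/∂p∂q is 0, so the Hessian at any point is diag(L_pp, L_qq) = diag(6(p - 2), 36(-3q^2 - 8q + 1)).
At (1, 1): H = diag(-6, -360).
Both eigenvalues are negative, so H is negative definite: a local maximum.

local maximum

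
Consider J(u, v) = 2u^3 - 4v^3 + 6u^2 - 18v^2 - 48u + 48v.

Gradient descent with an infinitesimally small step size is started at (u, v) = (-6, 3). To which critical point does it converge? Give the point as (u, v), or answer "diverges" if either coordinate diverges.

J is separable, so gradient descent decouples: u follows -∂J/∂u, v follows -∂J/∂v.
∂J/∂u = 6(u - 2)(u + 4); at u=-6 this is 96, so u decreases.
∂J/∂v = -12(v - 1)(v + 4); at v=3 this is -168, so v increases.
The u-coordinate has no critical point in that direction and runs off to infinity.

diverges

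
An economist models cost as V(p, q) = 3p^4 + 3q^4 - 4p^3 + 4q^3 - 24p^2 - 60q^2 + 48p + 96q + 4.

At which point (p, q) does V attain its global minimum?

(-2, -4)

V(p,q) separates as A(p) + B(q) + 4, so its minimum is min A + min B + 4.
A'(p) = 12(p - 2)(p - 1)(p + 2) vanishes at p ∈ {-2, 1, 2}; B'(q) = 12(q - 2)(q - 1)(q + 4) vanishes at q ∈ {-4, 1, 2}.
Local minima of A (where A''>0): A(-2)=-112, A(2)=16. Local minima of B: B(-4)=-832, B(2)=32.
So the global minimum of V is A(-2) + B(-4) + 4 = -112 − 832 + 4 = -940, attained at (-2, -4).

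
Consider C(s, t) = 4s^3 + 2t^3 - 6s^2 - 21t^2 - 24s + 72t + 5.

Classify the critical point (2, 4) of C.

local minimum

The mixed partial ∂²C/∂s∂t is 0, so the Hessian at any point is diag(C_ss, C_tt) = diag(12(2s - 1), 6(2t - 7)).
At (2, 4): H = diag(36, 6).
Both eigenvalues are positive, so H is positive definite: a local minimum.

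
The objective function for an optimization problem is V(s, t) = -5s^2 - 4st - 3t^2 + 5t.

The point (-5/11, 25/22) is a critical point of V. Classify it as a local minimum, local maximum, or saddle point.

The Hessian of V is constant: H = [[-10, -4], [-4, -6]].
det(H) = (-10)·(-6) − (-4)² = 44.
det(H) > 0 and tr(H) = -16 < 0, so H is negative definite and the point is a local maximum.

local maximum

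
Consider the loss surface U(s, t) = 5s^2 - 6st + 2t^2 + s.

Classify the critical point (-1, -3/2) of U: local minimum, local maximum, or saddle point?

The Hessian of U is constant: H = [[10, -6], [-6, 4]].
det(H) = 10·4 − (-6)² = 4.
det(H) > 0 and tr(H) = 14 > 0, so H is positive definite and the point is a local minimum.

local minimum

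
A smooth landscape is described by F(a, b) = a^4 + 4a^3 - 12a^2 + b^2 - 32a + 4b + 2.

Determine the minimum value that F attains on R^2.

-66

F(a,b) separates as P(a) + Q(b) + 2, so its minimum is min P + min Q + 2.
P'(a) = 4(a - 2)(a + 1)(a + 4) vanishes at a ∈ {-4, -1, 2}; Q'(b) = 2b + 4 vanishes at b ∈ {-2}.
Local minima of P (where P''>0): P(-4)=-64, P(2)=-64. Local minima of Q: Q(-2)=-4.
So the global minimum of F is P(-4) + Q(-2) + 2 = -64 − 4 + 2 = -66, attained at (-4, -2).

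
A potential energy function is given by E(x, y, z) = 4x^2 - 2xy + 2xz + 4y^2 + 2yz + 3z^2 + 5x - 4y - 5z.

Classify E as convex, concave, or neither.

E is quadratic, so its Hessian is the constant matrix H = [[8, -2, 2], [-2, 8, 2], [2, 2, 6]].
Leading principal minors: 8, 60, 280.
All positive ⇒ H ≻ 0 ⇒ convex.

convex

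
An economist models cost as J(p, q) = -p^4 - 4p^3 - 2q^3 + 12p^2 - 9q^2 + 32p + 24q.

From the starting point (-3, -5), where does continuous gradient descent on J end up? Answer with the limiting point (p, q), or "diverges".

J is separable, so gradient descent decouples: p follows -∂J/∂p, q follows -∂J/∂q.
∂J/∂p = -4(p - 2)(p + 1)(p + 4); at p=-3 this is -40, so p increases.
∂J/∂q = -6(q - 1)(q + 4); at q=-5 this is -36, so q increases.
p converges to its nearest critical value -1 (a local min of the p-part); q converges to -4. The iterate converges to (-1, -4).

(-1, -4)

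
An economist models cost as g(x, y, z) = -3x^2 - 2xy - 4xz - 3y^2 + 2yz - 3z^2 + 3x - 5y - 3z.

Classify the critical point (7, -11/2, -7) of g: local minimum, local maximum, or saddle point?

The Hessian is constant: H = [[-6, -2, -4], [-2, -6, 2], [-4, 2, -6]].
Leading principal minors: Δ₁ = -6, Δ₂ = 32, Δ₃ = -40.
The minors alternate sign starting negative (−, +, −), so H is negative definite: a local maximum.

local maximum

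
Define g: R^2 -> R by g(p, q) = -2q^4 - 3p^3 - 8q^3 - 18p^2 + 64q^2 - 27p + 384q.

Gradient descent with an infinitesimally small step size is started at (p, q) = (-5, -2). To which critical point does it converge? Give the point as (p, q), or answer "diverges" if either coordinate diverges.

g is separable, so gradient descent decouples: p follows -∂g/∂p, q follows -∂g/∂q.
∂g/∂p = -9(p + 1)(p + 3); at p=-5 this is -72, so p increases.
∂g/∂q = -8(q - 4)(q + 3)(q + 4); at q=-2 this is 96, so q decreases.
p converges to its nearest critical value -3 (a local min of the p-part); q converges to -3. The iterate converges to (-3, -3).

(-3, -3)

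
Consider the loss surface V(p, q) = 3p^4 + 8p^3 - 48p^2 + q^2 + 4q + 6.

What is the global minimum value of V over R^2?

-510

V(p,q) separates as A(p) + B(q) + 6, so its minimum is min A + min B + 6.
A'(p) = 12p(p - 2)(p + 4) vanishes at p ∈ {-4, 0, 2}; B'(q) = 2q + 4 vanishes at q ∈ {-2}.
Local minima of A (where A''>0): A(-4)=-512, A(2)=-80. Local minima of B: B(-2)=-4.
So the global minimum of V is A(-4) + B(-2) + 6 = -512 − 4 + 6 = -510, attained at (-4, -2).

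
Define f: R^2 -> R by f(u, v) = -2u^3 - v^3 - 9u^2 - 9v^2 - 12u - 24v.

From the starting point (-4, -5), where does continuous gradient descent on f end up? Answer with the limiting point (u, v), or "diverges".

(-2, -4)

f is separable, so gradient descent decouples: u follows -∂f/∂u, v follows -∂f/∂v.
∂f/∂u = -6(u + 1)(u + 2); at u=-4 this is -36, so u increases.
∂f/∂v = -3(v + 2)(v + 4); at v=-5 this is -9, so v increases.
u converges to its nearest critical value -2 (a local min of the u-part); v converges to -4. The iterate converges to (-2, -4).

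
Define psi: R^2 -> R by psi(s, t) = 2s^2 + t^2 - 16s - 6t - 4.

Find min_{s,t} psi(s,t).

-45

psi(s,t) separates as P(s) + Q(t) − 4, so its minimum is min P + min Q − 4.
P'(s) = 4s - 16 vanishes at s ∈ {4}; Q'(t) = 2(t - 3) vanishes at t ∈ {3}.
Local minima of P (where P''>0): P(4)=-32. Local minima of Q: Q(3)=-9.
So the global minimum of psi is P(4) + Q(3) − 4 = -32 − 9 − 4 = -45, attained at (4, 3).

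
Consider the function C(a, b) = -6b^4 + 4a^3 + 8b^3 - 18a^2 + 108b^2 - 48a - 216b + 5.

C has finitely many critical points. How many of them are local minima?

C separates as a function of a plus a function of b, so ∇C=0 decouples.
∂C/∂a = 12(a - 4)(a + 1) = 0 at a ∈ {-1, 4}; ∂C/∂b = -24(b - 3)(b - 1)(b + 3) = 0 at b ∈ {-3, 1, 3}.
The Hessian is diagonal: diag(C_aa, C_bb). Second derivatives: C_aa(-1)=-60, C_aa(4)=60; C_bb(-3)=-576, C_bb(1)=192, C_bb(3)=-288.
Local minima occur where both diagonal entries positive: (4, 1). Count: 1.

1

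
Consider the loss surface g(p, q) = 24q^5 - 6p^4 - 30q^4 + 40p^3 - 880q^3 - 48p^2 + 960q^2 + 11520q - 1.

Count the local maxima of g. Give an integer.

4

g separates as a function of p plus a function of q, so ∇g=0 decouples.
∂g/∂p = -24p(p - 4)(p - 1) = 0 at p ∈ {0, 1, 4}; ∂g/∂q = 120(q - 4)(q - 3)(q + 2)(q + 4) = 0 at q ∈ {-4, -2, 3, 4}.
The Hessian is diagonal: diag(g_pp, g_qq). Second derivatives: g_pp(0)=-96, g_pp(1)=72, g_pp(4)=-288; g_qq(-4)=-13440, g_qq(-2)=7200, g_qq(3)=-4200, g_qq(4)=5760.
Local maxima occur where both diagonal entries negative: (0, -4), (0, 3), (4, -4), (4, 3). Count: 4.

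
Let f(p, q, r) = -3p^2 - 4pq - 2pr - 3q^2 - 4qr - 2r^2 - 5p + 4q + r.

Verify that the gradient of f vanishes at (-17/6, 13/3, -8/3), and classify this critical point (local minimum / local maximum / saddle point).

∇f = (-6p - 4q - 2r - 5, -4p - 6q - 4r + 4, -2p - 4q - 4r + 1); substituting (-17/6, 13/3, -8/3) gives ∇f = (0, 0, 0), so (-17/6, 13/3, -8/3) is indeed a critical point.
The Hessian is constant: H = [[-6, -4, -2], [-4, -6, -4], [-2, -4, -4]].
Leading principal minors: Δ₁ = -6, Δ₂ = 20, Δ₃ = -24.
The minors alternate sign starting negative (−, +, −), so H is negative definite: a local maximum.

local maximum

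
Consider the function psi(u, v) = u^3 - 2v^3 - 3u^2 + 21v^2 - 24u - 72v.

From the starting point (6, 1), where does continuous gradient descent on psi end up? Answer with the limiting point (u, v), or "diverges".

(4, 3)

psi is separable, so gradient descent decouples: u follows -∂psi/∂u, v follows -∂psi/∂v.
∂psi/∂u = 3(u - 4)(u + 2); at u=6 this is 48, so u decreases.
∂psi/∂v = -6(v - 4)(v - 3); at v=1 this is -36, so v increases.
u converges to its nearest critical value 4 (a local min of the u-part); v converges to 3. The iterate converges to (4, 3).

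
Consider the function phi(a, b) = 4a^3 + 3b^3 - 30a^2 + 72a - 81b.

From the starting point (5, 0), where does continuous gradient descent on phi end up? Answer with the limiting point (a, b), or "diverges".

phi is separable, so gradient descent decouples: a follows -∂phi/∂a, b follows -∂phi/∂b.
∂phi/∂a = 12(a - 3)(a - 2); at a=5 this is 72, so a decreases.
∂phi/∂b = 9(b - 3)(b + 3); at b=0 this is -81, so b increases.
a converges to its nearest critical value 3 (a local min of the a-part); b converges to 3. The iterate converges to (3, 3).

(3, 3)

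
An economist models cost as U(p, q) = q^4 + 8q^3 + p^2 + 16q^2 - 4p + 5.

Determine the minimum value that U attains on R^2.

1

U(p,q) separates as A(p) + B(q) + 5, so its minimum is min A + min B + 5.
A'(p) = 2p - 4 vanishes at p ∈ {2}; B'(q) = 4q(q + 2)(q + 4) vanishes at q ∈ {-4, -2, 0}.
Local minima of A (where A''>0): A(2)=-4. Local minima of B: B(-4)=0, B(0)=0.
So the global minimum of U is A(2) + B(-4) + 5 = -4 + 0 + 5 = 1, attained at (2, -4).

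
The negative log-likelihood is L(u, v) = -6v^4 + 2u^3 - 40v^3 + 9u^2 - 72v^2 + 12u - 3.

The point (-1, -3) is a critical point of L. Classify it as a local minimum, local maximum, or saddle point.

The mixed partial ∂²L/∂u∂v is 0, so the Hessian at any point is diag(L_uu, L_vv) = diag(6(2u + 3), -24(3v^2 + 10v + 6)).
At (-1, -3): H = diag(6, -72).
The eigenvalues have opposite signs, so H is indefinite: a saddle point.

saddle point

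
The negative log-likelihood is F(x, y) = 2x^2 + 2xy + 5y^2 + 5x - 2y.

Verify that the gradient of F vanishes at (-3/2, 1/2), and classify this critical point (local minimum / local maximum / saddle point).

∇F = (4x + 2y + 5, 2x + 10y - 2); substituting (-3/2, 1/2) gives ∇F = (0, 0), so (-3/2, 1/2) is indeed a critical point.
The Hessian of F is constant: H = [[4, 2], [2, 10]].
det(H) = 4·10 − 2² = 36.
det(H) > 0 and tr(H) = 14 > 0, so H is positive definite and the point is a local minimum.

local minimum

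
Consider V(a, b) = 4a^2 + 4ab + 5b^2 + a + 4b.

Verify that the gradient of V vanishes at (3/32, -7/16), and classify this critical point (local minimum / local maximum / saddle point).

local minimum

∇V = (8a + 4b + 1, 4a + 10b + 4); substituting (3/32, -7/16) gives ∇V = (0, 0), so (3/32, -7/16) is indeed a critical point.
The Hessian of V is constant: H = [[8, 4], [4, 10]].
det(H) = 8·10 − 4² = 64.
det(H) > 0 and tr(H) = 18 > 0, so H is positive definite and the point is a local minimum.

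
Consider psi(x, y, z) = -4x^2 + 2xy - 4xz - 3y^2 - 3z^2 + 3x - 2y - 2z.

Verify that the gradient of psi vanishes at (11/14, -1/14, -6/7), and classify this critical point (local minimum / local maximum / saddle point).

local maximum

∇psi = (-8x + 2y - 4z + 3, 2x - 6y - 2, -4x - 6z - 2); substituting (11/14, -1/14, -6/7) gives ∇psi = (0, 0, 0), so (11/14, -1/14, -6/7) is indeed a critical point.
The Hessian is constant: H = [[-8, 2, -4], [2, -6, 0], [-4, 0, -6]].
Leading principal minors: Δ₁ = -8, Δ₂ = 44, Δ₃ = -168.
The minors alternate sign starting negative (−, +, −), so H is negative definite: a local maximum.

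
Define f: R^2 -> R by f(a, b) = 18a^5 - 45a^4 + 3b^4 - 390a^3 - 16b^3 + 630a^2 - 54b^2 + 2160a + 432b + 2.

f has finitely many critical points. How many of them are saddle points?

6

f separates as a function of a plus a function of b, so ∇f=0 decouples.
∂f/∂a = 90(a - 4)(a - 2)(a + 1)(a + 3) = 0 at a ∈ {-3, -1, 2, 4}; ∂f/∂b = 12(b - 4)(b - 3)(b + 3) = 0 at b ∈ {-3, 3, 4}.
The Hessian is diagonal: diag(f_aa, f_bb). Second derivatives: f_aa(-3)=-6300, f_aa(-1)=2700, f_aa(2)=-2700, f_aa(4)=6300; f_bb(-3)=504, f_bb(3)=-72, f_bb(4)=84.
Saddle points occur where the two diagonal entries have opposite signs: (-3, -3), (-3, 4), (-1, 3), (2, -3), (2, 4), (4, 3). Count: 6.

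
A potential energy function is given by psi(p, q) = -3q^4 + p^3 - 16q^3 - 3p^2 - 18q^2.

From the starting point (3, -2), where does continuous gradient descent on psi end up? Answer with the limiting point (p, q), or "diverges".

(2, -1)

psi is separable, so gradient descent decouples: p follows -∂psi/∂p, q follows -∂psi/∂q.
∂psi/∂p = 3p(p - 2); at p=3 this is 9, so p decreases.
∂psi/∂q = -12q(q + 1)(q + 3); at q=-2 this is -24, so q increases.
p converges to its nearest critical value 2 (a local min of the p-part); q converges to -1. The iterate converges to (2, -1).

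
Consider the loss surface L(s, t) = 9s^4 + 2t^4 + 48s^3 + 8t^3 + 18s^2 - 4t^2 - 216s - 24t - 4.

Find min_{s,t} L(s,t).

-163

L(s,t) separates as P(s) + Q(t) − 4, so its minimum is min P + min Q − 4.
P'(s) = 36(s - 1)(s + 2)(s + 3) vanishes at s ∈ {-3, -2, 1}; Q'(t) = 8(t - 1)(t + 1)(t + 3) vanishes at t ∈ {-3, -1, 1}.
Local minima of P (where P''>0): P(-3)=243, P(1)=-141. Local minima of Q: Q(-3)=-18, Q(1)=-18.
So the global minimum of L is P(1) + Q(-3) − 4 = -141 − 18 − 4 = -163, attained at (1, -3).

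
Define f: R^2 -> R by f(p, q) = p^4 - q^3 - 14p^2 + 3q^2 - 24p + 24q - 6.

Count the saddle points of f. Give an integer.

f separates as a function of p plus a function of q, so ∇f=0 decouples.
∂f/∂p = 4(p - 3)(p + 1)(p + 2) = 0 at p ∈ {-2, -1, 3}; ∂f/∂q = -3(q - 4)(q + 2) = 0 at q ∈ {-2, 4}.
The Hessian is diagonal: diag(f_pp, f_qq). Second derivatives: f_pp(-2)=20, f_pp(-1)=-16, f_pp(3)=80; f_qq(-2)=18, f_qq(4)=-18.
Saddle points occur where the two diagonal entries have opposite signs: (-2, 4), (-1, -2), (3, 4). Count: 3.

3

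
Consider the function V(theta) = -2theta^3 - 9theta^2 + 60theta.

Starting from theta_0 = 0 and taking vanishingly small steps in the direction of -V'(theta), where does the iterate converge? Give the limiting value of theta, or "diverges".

-5

V'(theta) = -6(theta - 2)(theta + 5), so V'(0) = 60.
Gradient descent moves in the -V' direction, i.e. theta is decreasing.
The nearest critical point in that direction is theta = -5, where V'' = 42 > 0 (a local minimum). The iterate converges there.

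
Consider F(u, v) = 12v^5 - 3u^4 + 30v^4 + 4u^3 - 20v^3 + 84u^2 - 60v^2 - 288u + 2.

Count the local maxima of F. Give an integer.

4

F separates as a function of u plus a function of v, so ∇F=0 decouples.
∂F/∂u = -12(u - 3)(u - 2)(u + 4) = 0 at u ∈ {-4, 2, 3}; ∂F/∂v = 60v(v - 1)(v + 1)(v + 2) = 0 at v ∈ {-2, -1, 0, 1}.
The Hessian is diagonal: diag(F_uu, F_vv). Second derivatives: F_uu(-4)=-504, F_uu(2)=72, F_uu(3)=-84; F_vv(-2)=-360, F_vv(-1)=120, F_vv(0)=-120, F_vv(1)=360.
Local maxima occur where both diagonal entries negative: (-4, -2), (-4, 0), (3, -2), (3, 0). Count: 4.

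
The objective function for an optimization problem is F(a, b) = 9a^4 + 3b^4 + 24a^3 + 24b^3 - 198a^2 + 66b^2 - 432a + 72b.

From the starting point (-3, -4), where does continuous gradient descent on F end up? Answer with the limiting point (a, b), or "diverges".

(-4, -3)

F is separable, so gradient descent decouples: a follows -∂F/∂a, b follows -∂F/∂b.
∂F/∂a = 36(a - 3)(a + 1)(a + 4); at a=-3 this is 432, so a decreases.
∂F/∂b = 12(b + 1)(b + 2)(b + 3); at b=-4 this is -72, so b increases.
a converges to its nearest critical value -4 (a local min of the a-part); b converges to -3. The iterate converges to (-4, -3).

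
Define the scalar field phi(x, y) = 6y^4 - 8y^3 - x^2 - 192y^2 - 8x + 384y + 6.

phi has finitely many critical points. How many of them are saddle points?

2

phi separates as a function of x plus a function of y, so ∇phi=0 decouples.
∂phi/∂x = -2(x + 4) = 0 at x ∈ {-4}; ∂phi/∂y = 24(y - 4)(y - 1)(y + 4) = 0 at y ∈ {-4, 1, 4}.
The Hessian is diagonal: diag(phi_xx, phi_yy). Second derivatives: phi_xx(-4)=-2; phi_yy(-4)=960, phi_yy(1)=-360, phi_yy(4)=576.
Saddle points occur where the two diagonal entries have opposite signs: (-4, -4), (-4, 4). Count: 2.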